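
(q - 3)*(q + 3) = q^2 - 9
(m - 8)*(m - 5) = m^2 - 13*m + 40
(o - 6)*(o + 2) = o^2 - 4*o - 12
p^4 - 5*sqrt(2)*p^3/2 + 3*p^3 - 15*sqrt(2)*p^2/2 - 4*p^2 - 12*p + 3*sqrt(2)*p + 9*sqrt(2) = (p + 3)*(p - 3*sqrt(2))*(p - sqrt(2)/2)*(p + sqrt(2))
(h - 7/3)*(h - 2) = h^2 - 13*h/3 + 14/3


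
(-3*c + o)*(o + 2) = -3*c*o - 6*c + o^2 + 2*o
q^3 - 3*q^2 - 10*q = q*(q - 5)*(q + 2)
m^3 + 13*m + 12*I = (m - 4*I)*(m + I)*(m + 3*I)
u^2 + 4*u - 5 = (u - 1)*(u + 5)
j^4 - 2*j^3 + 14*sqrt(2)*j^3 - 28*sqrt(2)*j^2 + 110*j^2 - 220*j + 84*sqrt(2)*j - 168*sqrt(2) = (j - 2)*(j + sqrt(2))*(j + 6*sqrt(2))*(j + 7*sqrt(2))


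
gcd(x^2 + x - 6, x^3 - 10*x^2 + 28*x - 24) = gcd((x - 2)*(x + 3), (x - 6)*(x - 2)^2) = x - 2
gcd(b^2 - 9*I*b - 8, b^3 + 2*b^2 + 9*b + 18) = 1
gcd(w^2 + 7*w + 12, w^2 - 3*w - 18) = w + 3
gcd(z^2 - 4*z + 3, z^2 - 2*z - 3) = z - 3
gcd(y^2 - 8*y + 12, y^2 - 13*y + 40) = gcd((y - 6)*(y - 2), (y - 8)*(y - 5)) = 1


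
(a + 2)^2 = a^2 + 4*a + 4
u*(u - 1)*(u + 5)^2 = u^4 + 9*u^3 + 15*u^2 - 25*u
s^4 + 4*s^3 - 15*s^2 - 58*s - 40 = (s - 4)*(s + 1)*(s + 2)*(s + 5)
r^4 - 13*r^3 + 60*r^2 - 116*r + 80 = (r - 5)*(r - 4)*(r - 2)^2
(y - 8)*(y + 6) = y^2 - 2*y - 48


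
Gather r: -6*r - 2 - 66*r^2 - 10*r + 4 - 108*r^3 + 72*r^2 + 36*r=-108*r^3 + 6*r^2 + 20*r + 2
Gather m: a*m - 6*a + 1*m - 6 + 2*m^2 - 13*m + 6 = -6*a + 2*m^2 + m*(a - 12)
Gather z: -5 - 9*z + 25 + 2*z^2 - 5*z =2*z^2 - 14*z + 20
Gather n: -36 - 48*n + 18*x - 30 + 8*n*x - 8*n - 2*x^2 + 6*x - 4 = n*(8*x - 56) - 2*x^2 + 24*x - 70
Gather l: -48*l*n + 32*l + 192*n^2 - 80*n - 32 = l*(32 - 48*n) + 192*n^2 - 80*n - 32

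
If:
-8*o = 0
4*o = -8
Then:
No Solution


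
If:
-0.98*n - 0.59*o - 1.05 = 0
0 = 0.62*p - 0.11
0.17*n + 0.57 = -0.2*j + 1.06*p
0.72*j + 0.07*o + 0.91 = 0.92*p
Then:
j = -1.03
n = -1.03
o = -0.06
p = 0.18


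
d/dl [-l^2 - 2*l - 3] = -2*l - 2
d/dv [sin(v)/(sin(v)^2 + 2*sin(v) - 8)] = (cos(v)^2 - 9)*cos(v)/((sin(v) - 2)^2*(sin(v) + 4)^2)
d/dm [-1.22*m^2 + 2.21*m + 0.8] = 2.21 - 2.44*m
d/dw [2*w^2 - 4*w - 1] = 4*w - 4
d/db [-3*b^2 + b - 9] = 1 - 6*b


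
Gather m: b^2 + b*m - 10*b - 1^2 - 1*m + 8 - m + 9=b^2 - 10*b + m*(b - 2) + 16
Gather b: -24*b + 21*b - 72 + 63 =-3*b - 9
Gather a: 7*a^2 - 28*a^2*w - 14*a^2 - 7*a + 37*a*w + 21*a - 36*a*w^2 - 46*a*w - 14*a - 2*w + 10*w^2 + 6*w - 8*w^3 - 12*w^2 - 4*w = a^2*(-28*w - 7) + a*(-36*w^2 - 9*w) - 8*w^3 - 2*w^2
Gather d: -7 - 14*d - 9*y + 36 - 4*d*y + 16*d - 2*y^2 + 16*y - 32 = d*(2 - 4*y) - 2*y^2 + 7*y - 3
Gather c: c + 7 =c + 7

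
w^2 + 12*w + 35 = (w + 5)*(w + 7)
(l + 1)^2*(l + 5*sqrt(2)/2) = l^3 + 2*l^2 + 5*sqrt(2)*l^2/2 + l + 5*sqrt(2)*l + 5*sqrt(2)/2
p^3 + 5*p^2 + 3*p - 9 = (p - 1)*(p + 3)^2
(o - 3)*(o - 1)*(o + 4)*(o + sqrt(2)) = o^4 + sqrt(2)*o^3 - 13*o^2 - 13*sqrt(2)*o + 12*o + 12*sqrt(2)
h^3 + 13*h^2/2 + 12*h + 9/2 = (h + 1/2)*(h + 3)^2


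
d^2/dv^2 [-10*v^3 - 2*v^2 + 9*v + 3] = -60*v - 4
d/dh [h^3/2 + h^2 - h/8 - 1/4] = 3*h^2/2 + 2*h - 1/8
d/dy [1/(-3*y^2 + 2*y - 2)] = 2*(3*y - 1)/(3*y^2 - 2*y + 2)^2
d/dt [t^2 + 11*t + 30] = 2*t + 11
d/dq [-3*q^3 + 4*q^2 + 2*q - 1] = -9*q^2 + 8*q + 2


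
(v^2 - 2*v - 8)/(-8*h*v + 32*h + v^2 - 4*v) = (v + 2)/(-8*h + v)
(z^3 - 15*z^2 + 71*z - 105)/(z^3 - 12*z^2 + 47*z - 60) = (z - 7)/(z - 4)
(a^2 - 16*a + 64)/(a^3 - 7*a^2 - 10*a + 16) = (a - 8)/(a^2 + a - 2)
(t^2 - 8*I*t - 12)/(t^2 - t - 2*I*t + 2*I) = (t - 6*I)/(t - 1)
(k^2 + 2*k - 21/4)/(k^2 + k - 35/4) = (2*k - 3)/(2*k - 5)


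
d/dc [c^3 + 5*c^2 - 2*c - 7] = 3*c^2 + 10*c - 2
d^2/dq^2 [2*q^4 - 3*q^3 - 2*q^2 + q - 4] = 24*q^2 - 18*q - 4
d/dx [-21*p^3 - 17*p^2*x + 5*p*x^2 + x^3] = -17*p^2 + 10*p*x + 3*x^2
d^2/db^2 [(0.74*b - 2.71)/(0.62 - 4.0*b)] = 83.0496/(4.0*b - 0.62)^3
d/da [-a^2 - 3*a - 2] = -2*a - 3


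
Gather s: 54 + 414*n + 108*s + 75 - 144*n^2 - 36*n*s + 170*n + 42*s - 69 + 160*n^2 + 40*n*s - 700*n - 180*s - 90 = 16*n^2 - 116*n + s*(4*n - 30) - 30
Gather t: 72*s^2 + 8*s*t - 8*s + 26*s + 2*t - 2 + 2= 72*s^2 + 18*s + t*(8*s + 2)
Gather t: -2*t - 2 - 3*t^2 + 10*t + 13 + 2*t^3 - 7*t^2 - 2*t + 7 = 2*t^3 - 10*t^2 + 6*t + 18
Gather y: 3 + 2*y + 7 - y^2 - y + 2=-y^2 + y + 12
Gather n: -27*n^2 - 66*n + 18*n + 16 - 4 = -27*n^2 - 48*n + 12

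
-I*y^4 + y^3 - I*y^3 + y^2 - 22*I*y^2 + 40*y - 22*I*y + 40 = (y - 5*I)*(y + 2*I)*(y + 4*I)*(-I*y - I)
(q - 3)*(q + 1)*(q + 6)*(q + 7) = q^4 + 11*q^3 + 13*q^2 - 123*q - 126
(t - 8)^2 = t^2 - 16*t + 64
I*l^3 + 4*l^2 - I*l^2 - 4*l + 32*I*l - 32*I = (l - 8*I)*(l + 4*I)*(I*l - I)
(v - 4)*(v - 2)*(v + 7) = v^3 + v^2 - 34*v + 56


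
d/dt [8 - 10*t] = -10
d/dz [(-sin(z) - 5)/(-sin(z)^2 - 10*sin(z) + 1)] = (-10*sin(z) + cos(z)^2 - 52)*cos(z)/(10*sin(z) - cos(z)^2)^2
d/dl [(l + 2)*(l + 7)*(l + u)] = 3*l^2 + 2*l*u + 18*l + 9*u + 14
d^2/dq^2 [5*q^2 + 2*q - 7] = 10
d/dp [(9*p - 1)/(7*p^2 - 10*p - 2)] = 7*(-9*p^2 + 2*p - 4)/(49*p^4 - 140*p^3 + 72*p^2 + 40*p + 4)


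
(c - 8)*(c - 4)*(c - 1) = c^3 - 13*c^2 + 44*c - 32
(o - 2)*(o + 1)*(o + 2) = o^3 + o^2 - 4*o - 4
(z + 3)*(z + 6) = z^2 + 9*z + 18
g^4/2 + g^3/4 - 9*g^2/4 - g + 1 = (g/2 + 1)*(g - 2)*(g - 1/2)*(g + 1)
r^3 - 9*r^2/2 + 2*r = r*(r - 4)*(r - 1/2)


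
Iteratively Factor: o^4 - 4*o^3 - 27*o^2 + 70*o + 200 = (o + 4)*(o^3 - 8*o^2 + 5*o + 50) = (o + 2)*(o + 4)*(o^2 - 10*o + 25) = (o - 5)*(o + 2)*(o + 4)*(o - 5)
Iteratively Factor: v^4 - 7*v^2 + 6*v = (v + 3)*(v^3 - 3*v^2 + 2*v) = (v - 2)*(v + 3)*(v^2 - v) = v*(v - 2)*(v + 3)*(v - 1)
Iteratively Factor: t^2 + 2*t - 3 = (t - 1)*(t + 3)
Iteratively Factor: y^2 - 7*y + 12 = (y - 4)*(y - 3)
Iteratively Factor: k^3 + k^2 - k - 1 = (k + 1)*(k^2 - 1) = (k - 1)*(k + 1)*(k + 1)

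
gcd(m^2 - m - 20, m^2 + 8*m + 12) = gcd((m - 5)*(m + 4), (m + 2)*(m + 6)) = 1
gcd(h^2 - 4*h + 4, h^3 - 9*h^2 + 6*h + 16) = h - 2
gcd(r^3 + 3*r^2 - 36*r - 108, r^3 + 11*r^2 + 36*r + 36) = r^2 + 9*r + 18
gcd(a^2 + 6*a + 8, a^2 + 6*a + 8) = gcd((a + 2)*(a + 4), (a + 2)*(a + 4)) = a^2 + 6*a + 8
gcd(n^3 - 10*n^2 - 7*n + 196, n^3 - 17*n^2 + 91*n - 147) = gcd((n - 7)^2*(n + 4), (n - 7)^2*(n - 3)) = n^2 - 14*n + 49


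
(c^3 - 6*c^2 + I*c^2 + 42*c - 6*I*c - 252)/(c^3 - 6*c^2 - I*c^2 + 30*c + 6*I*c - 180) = (c + 7*I)/(c + 5*I)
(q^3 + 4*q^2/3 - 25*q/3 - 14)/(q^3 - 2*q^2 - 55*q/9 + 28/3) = 3*(q + 2)/(3*q - 4)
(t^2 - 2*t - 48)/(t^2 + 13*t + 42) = (t - 8)/(t + 7)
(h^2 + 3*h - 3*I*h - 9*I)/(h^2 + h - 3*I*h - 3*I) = (h + 3)/(h + 1)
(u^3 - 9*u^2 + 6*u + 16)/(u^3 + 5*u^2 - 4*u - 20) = (u^2 - 7*u - 8)/(u^2 + 7*u + 10)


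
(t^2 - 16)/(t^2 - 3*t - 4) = (t + 4)/(t + 1)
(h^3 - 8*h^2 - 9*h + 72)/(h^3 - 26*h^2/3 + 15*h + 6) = 3*(h^2 - 5*h - 24)/(3*h^2 - 17*h - 6)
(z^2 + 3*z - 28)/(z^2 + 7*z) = (z - 4)/z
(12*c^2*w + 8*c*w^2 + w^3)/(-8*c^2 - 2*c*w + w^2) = w*(6*c + w)/(-4*c + w)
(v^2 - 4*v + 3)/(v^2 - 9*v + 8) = (v - 3)/(v - 8)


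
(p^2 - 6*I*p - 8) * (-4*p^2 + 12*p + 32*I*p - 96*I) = -4*p^4 + 12*p^3 + 56*I*p^3 + 224*p^2 - 168*I*p^2 - 672*p - 256*I*p + 768*I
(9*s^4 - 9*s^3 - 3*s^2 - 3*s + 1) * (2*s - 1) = 18*s^5 - 27*s^4 + 3*s^3 - 3*s^2 + 5*s - 1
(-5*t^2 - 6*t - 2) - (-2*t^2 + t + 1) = -3*t^2 - 7*t - 3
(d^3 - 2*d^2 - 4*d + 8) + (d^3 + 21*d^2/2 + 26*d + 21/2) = 2*d^3 + 17*d^2/2 + 22*d + 37/2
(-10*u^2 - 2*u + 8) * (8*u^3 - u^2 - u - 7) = -80*u^5 - 6*u^4 + 76*u^3 + 64*u^2 + 6*u - 56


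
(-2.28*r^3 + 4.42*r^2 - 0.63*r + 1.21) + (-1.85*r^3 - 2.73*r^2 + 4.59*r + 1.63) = -4.13*r^3 + 1.69*r^2 + 3.96*r + 2.84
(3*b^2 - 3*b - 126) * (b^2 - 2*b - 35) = 3*b^4 - 9*b^3 - 225*b^2 + 357*b + 4410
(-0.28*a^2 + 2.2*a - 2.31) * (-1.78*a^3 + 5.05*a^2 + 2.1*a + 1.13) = 0.4984*a^5 - 5.33*a^4 + 14.6338*a^3 - 7.3619*a^2 - 2.365*a - 2.6103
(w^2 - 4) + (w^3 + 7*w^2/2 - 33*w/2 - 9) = w^3 + 9*w^2/2 - 33*w/2 - 13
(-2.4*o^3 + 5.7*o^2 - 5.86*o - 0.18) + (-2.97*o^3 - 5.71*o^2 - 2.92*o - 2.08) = -5.37*o^3 - 0.00999999999999979*o^2 - 8.78*o - 2.26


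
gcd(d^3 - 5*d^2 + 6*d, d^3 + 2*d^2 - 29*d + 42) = d^2 - 5*d + 6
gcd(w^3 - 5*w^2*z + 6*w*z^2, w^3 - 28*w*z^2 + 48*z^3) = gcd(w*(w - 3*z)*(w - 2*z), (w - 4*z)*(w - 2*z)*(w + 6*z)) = -w + 2*z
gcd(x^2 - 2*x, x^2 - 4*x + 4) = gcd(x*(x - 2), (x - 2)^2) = x - 2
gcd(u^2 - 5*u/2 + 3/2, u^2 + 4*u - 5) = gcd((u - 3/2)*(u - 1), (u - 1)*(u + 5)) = u - 1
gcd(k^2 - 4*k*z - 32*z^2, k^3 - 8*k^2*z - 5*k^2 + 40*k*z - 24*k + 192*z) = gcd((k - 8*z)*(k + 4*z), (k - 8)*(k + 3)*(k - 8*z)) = -k + 8*z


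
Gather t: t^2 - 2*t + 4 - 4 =t^2 - 2*t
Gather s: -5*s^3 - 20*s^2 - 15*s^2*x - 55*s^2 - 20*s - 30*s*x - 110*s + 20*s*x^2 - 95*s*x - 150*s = -5*s^3 + s^2*(-15*x - 75) + s*(20*x^2 - 125*x - 280)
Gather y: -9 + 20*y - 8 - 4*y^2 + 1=-4*y^2 + 20*y - 16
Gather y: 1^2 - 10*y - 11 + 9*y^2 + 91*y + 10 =9*y^2 + 81*y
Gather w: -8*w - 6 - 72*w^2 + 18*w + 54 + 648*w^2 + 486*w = 576*w^2 + 496*w + 48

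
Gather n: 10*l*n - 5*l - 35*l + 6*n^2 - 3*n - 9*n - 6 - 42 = -40*l + 6*n^2 + n*(10*l - 12) - 48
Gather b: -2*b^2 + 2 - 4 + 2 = -2*b^2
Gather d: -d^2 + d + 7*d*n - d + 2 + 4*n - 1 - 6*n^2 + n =-d^2 + 7*d*n - 6*n^2 + 5*n + 1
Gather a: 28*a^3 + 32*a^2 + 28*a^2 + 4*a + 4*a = 28*a^3 + 60*a^2 + 8*a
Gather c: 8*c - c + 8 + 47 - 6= 7*c + 49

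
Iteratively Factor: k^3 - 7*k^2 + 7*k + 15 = (k - 5)*(k^2 - 2*k - 3) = (k - 5)*(k + 1)*(k - 3)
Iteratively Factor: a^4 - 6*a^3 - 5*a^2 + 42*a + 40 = (a + 1)*(a^3 - 7*a^2 + 2*a + 40) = (a + 1)*(a + 2)*(a^2 - 9*a + 20) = (a - 4)*(a + 1)*(a + 2)*(a - 5)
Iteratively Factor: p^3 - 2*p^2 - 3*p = (p + 1)*(p^2 - 3*p) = (p - 3)*(p + 1)*(p)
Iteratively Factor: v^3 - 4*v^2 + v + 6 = (v + 1)*(v^2 - 5*v + 6) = (v - 3)*(v + 1)*(v - 2)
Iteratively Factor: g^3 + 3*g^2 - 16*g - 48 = (g - 4)*(g^2 + 7*g + 12) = (g - 4)*(g + 3)*(g + 4)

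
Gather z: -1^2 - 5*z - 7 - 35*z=-40*z - 8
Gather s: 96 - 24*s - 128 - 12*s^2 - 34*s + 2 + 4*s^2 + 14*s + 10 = -8*s^2 - 44*s - 20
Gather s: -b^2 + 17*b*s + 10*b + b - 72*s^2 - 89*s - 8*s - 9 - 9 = -b^2 + 11*b - 72*s^2 + s*(17*b - 97) - 18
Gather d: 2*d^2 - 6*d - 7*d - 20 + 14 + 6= 2*d^2 - 13*d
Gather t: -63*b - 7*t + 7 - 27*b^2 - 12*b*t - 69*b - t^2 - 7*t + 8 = -27*b^2 - 132*b - t^2 + t*(-12*b - 14) + 15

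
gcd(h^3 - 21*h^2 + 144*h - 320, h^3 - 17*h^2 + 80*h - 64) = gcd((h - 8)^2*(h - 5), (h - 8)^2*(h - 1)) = h^2 - 16*h + 64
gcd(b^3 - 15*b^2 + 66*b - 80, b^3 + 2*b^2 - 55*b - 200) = b - 8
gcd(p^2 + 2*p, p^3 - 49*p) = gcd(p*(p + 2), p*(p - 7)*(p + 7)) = p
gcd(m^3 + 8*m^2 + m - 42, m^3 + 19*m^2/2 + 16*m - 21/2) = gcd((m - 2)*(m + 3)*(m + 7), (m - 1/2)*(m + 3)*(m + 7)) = m^2 + 10*m + 21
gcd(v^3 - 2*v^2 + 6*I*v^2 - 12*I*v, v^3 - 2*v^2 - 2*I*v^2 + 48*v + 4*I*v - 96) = v^2 + v*(-2 + 6*I) - 12*I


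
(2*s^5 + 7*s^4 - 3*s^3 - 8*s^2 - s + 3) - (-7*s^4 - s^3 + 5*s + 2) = 2*s^5 + 14*s^4 - 2*s^3 - 8*s^2 - 6*s + 1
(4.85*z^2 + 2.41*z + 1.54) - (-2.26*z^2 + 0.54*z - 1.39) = 7.11*z^2 + 1.87*z + 2.93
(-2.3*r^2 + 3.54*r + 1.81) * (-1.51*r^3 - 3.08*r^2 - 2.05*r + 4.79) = 3.473*r^5 + 1.7386*r^4 - 8.9213*r^3 - 23.8488*r^2 + 13.2461*r + 8.6699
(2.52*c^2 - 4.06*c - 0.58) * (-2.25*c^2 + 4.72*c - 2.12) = -5.67*c^4 + 21.0294*c^3 - 23.2006*c^2 + 5.8696*c + 1.2296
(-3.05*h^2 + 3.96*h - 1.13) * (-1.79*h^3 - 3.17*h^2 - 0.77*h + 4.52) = 5.4595*h^5 + 2.5801*h^4 - 8.182*h^3 - 13.2531*h^2 + 18.7693*h - 5.1076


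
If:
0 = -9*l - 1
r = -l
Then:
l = -1/9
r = 1/9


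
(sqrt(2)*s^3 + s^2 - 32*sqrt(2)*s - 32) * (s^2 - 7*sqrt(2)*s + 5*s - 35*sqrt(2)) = sqrt(2)*s^5 - 13*s^4 + 5*sqrt(2)*s^4 - 65*s^3 - 39*sqrt(2)*s^3 - 195*sqrt(2)*s^2 + 416*s^2 + 224*sqrt(2)*s + 2080*s + 1120*sqrt(2)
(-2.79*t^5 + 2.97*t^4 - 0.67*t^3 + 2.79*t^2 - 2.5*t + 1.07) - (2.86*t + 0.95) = -2.79*t^5 + 2.97*t^4 - 0.67*t^3 + 2.79*t^2 - 5.36*t + 0.12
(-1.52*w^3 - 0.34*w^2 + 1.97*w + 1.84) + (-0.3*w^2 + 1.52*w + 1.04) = -1.52*w^3 - 0.64*w^2 + 3.49*w + 2.88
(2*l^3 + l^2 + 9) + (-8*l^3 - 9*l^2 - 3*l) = -6*l^3 - 8*l^2 - 3*l + 9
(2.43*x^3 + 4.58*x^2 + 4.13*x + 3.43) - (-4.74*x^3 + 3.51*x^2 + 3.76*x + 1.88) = 7.17*x^3 + 1.07*x^2 + 0.37*x + 1.55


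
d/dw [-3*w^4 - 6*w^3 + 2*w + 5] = -12*w^3 - 18*w^2 + 2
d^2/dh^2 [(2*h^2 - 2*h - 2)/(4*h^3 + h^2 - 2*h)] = 4*(16*h^6 - 48*h^5 - 84*h^4 - 39*h^3 + 21*h^2 + 6*h - 4)/(h^3*(64*h^6 + 48*h^5 - 84*h^4 - 47*h^3 + 42*h^2 + 12*h - 8))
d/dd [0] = 0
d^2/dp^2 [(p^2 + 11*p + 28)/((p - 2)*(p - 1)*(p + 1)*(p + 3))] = 2*(3*p^8 + 69*p^7 + 376*p^6 + 228*p^5 - 1863*p^4 - 1783*p^3 + 2754*p^2 + 1470*p + 1306)/(p^12 + 3*p^11 - 18*p^10 - 44*p^9 + 138*p^8 + 222*p^7 - 532*p^6 - 432*p^5 + 933*p^4 + 359*p^3 - 738*p^2 - 108*p + 216)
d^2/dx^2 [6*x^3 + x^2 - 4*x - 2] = 36*x + 2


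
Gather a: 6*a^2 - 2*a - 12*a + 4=6*a^2 - 14*a + 4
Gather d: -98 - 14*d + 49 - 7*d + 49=-21*d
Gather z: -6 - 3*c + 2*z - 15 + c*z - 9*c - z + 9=-12*c + z*(c + 1) - 12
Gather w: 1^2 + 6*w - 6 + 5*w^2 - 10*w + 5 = 5*w^2 - 4*w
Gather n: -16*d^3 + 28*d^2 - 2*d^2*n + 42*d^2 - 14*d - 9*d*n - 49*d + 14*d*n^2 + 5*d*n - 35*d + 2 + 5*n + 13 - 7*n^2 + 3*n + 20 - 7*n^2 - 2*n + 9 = -16*d^3 + 70*d^2 - 98*d + n^2*(14*d - 14) + n*(-2*d^2 - 4*d + 6) + 44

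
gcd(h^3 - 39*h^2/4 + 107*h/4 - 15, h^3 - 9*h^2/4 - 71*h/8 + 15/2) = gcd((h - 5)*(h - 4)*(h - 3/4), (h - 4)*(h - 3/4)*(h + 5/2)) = h^2 - 19*h/4 + 3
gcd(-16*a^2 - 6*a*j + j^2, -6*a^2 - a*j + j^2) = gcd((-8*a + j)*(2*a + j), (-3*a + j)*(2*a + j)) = 2*a + j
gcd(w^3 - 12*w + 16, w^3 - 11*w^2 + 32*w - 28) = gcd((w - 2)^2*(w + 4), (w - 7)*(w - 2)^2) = w^2 - 4*w + 4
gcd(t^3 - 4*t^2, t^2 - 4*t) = t^2 - 4*t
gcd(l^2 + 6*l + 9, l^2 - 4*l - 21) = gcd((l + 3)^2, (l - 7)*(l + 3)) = l + 3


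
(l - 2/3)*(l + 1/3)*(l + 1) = l^3 + 2*l^2/3 - 5*l/9 - 2/9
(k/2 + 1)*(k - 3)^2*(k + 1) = k^4/2 - 3*k^3/2 - 7*k^2/2 + 15*k/2 + 9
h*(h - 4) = h^2 - 4*h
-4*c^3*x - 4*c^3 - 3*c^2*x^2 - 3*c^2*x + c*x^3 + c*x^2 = (-4*c + x)*(c + x)*(c*x + c)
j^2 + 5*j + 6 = (j + 2)*(j + 3)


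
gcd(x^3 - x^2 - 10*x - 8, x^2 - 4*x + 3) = 1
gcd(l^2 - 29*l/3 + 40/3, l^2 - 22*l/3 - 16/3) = l - 8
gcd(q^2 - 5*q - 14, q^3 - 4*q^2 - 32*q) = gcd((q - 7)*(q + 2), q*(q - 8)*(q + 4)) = 1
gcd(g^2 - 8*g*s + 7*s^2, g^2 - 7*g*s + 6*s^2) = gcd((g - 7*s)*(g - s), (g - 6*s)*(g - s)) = -g + s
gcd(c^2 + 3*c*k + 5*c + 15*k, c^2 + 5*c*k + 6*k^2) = c + 3*k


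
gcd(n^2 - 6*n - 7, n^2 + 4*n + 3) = n + 1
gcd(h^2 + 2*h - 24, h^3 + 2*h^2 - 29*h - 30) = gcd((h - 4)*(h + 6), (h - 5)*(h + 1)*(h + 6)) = h + 6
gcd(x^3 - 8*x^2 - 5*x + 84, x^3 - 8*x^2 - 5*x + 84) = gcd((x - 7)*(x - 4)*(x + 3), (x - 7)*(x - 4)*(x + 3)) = x^3 - 8*x^2 - 5*x + 84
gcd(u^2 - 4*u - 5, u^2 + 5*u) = 1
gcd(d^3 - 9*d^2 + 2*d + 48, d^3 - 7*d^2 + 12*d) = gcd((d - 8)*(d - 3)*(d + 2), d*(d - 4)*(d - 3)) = d - 3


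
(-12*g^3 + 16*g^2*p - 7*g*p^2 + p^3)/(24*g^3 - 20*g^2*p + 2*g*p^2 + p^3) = (-3*g + p)/(6*g + p)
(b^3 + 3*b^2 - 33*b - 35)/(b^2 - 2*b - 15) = (b^2 + 8*b + 7)/(b + 3)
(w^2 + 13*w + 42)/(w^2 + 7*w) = (w + 6)/w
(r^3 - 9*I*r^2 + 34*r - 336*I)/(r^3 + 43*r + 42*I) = (r - 8*I)/(r + I)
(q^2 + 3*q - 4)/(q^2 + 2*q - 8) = (q - 1)/(q - 2)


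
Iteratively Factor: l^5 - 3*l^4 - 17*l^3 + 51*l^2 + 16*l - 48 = (l + 1)*(l^4 - 4*l^3 - 13*l^2 + 64*l - 48) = (l - 1)*(l + 1)*(l^3 - 3*l^2 - 16*l + 48) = (l - 4)*(l - 1)*(l + 1)*(l^2 + l - 12) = (l - 4)*(l - 1)*(l + 1)*(l + 4)*(l - 3)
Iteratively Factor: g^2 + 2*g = (g)*(g + 2)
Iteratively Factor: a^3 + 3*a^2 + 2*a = (a + 2)*(a^2 + a) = (a + 1)*(a + 2)*(a)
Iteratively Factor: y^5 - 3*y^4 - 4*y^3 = (y + 1)*(y^4 - 4*y^3) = (y - 4)*(y + 1)*(y^3) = y*(y - 4)*(y + 1)*(y^2) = y^2*(y - 4)*(y + 1)*(y)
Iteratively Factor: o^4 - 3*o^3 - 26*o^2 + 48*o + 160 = (o - 4)*(o^3 + o^2 - 22*o - 40) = (o - 4)*(o + 4)*(o^2 - 3*o - 10) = (o - 4)*(o + 2)*(o + 4)*(o - 5)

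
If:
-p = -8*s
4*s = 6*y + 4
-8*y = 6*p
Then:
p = 4/5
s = 1/10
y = -3/5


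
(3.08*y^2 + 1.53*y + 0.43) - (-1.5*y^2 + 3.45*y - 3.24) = 4.58*y^2 - 1.92*y + 3.67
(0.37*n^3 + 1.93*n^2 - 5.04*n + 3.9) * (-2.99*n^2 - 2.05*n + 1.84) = -1.1063*n^5 - 6.5292*n^4 + 11.7939*n^3 + 2.2222*n^2 - 17.2686*n + 7.176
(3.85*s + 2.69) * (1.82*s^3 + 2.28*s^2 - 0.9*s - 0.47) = 7.007*s^4 + 13.6738*s^3 + 2.6682*s^2 - 4.2305*s - 1.2643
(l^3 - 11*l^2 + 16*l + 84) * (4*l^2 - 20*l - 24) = 4*l^5 - 64*l^4 + 260*l^3 + 280*l^2 - 2064*l - 2016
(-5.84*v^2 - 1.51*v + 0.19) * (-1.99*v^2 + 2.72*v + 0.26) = 11.6216*v^4 - 12.8799*v^3 - 6.0037*v^2 + 0.1242*v + 0.0494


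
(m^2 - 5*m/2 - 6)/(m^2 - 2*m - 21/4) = 2*(m - 4)/(2*m - 7)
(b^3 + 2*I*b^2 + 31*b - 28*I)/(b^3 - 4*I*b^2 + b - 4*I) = (b + 7*I)/(b + I)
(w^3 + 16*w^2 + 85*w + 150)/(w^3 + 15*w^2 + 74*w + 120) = (w + 5)/(w + 4)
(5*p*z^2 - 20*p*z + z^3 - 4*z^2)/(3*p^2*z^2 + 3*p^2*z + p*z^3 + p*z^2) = (5*p*z - 20*p + z^2 - 4*z)/(p*(3*p*z + 3*p + z^2 + z))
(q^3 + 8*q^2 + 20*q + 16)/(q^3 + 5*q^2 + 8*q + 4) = (q + 4)/(q + 1)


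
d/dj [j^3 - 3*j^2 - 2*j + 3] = 3*j^2 - 6*j - 2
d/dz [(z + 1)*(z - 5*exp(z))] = z - (z + 1)*(5*exp(z) - 1) - 5*exp(z)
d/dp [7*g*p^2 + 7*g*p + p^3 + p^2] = 14*g*p + 7*g + 3*p^2 + 2*p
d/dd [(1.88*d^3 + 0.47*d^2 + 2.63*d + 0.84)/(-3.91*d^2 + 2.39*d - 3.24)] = (-7.3508*d^4 + 8.9864*d^3 - 6.867*d^2 + 3.5232*d - 10.5288)/(15.2881*d^4 - 18.6898*d^3 + 31.0489*d^2 - 15.4872*d + 10.4976)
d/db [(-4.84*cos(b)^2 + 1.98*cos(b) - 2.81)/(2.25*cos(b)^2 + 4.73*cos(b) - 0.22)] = (27.3482*cos(b)^2 - 14.7746*cos(b) - 12.8557)*sin(b)/(5.0625*cos(b)^4 + 21.285*cos(b)^3 + 21.3829*cos(b)^2 - 2.0812*cos(b) + 0.0484)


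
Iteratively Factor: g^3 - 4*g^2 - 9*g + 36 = (g - 4)*(g^2 - 9) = (g - 4)*(g + 3)*(g - 3)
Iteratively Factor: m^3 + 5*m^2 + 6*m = (m + 3)*(m^2 + 2*m) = m*(m + 3)*(m + 2)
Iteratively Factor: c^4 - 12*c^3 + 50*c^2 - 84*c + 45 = (c - 3)*(c^3 - 9*c^2 + 23*c - 15) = (c - 3)^2*(c^2 - 6*c + 5) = (c - 3)^2*(c - 1)*(c - 5)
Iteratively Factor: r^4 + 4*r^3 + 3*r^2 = (r + 1)*(r^3 + 3*r^2) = (r + 1)*(r + 3)*(r^2) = r*(r + 1)*(r + 3)*(r)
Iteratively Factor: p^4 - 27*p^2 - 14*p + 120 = (p - 5)*(p^3 + 5*p^2 - 2*p - 24) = (p - 5)*(p + 4)*(p^2 + p - 6) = (p - 5)*(p + 3)*(p + 4)*(p - 2)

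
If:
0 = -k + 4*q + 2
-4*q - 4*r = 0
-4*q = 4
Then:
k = -2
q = -1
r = 1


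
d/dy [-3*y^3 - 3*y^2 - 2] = 3*y*(-3*y - 2)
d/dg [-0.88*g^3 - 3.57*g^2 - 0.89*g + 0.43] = -2.64*g^2 - 7.14*g - 0.89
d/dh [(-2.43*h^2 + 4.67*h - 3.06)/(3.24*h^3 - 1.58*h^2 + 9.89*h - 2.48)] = (7.8732*h^4 - 30.2616*h^3 + 13.0891*h^2 + 2.3832*h + 18.6818)/(10.4976*h^6 - 10.2384*h^5 + 66.5836*h^4 - 47.3228*h^3 + 105.6489*h^2 - 49.0544*h + 6.1504)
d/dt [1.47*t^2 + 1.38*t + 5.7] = 2.94*t + 1.38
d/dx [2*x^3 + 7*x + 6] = 6*x^2 + 7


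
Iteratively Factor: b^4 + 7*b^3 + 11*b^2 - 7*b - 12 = (b + 3)*(b^3 + 4*b^2 - b - 4) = (b - 1)*(b + 3)*(b^2 + 5*b + 4) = (b - 1)*(b + 1)*(b + 3)*(b + 4)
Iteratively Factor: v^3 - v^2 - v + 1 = (v + 1)*(v^2 - 2*v + 1) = (v - 1)*(v + 1)*(v - 1)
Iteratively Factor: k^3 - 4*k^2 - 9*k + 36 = (k - 3)*(k^2 - k - 12) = (k - 4)*(k - 3)*(k + 3)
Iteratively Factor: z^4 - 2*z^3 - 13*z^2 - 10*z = (z - 5)*(z^3 + 3*z^2 + 2*z) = (z - 5)*(z + 2)*(z^2 + z) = z*(z - 5)*(z + 2)*(z + 1)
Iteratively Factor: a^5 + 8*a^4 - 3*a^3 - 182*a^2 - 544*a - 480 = (a + 3)*(a^4 + 5*a^3 - 18*a^2 - 128*a - 160) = (a + 3)*(a + 4)*(a^3 + a^2 - 22*a - 40) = (a - 5)*(a + 3)*(a + 4)*(a^2 + 6*a + 8) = (a - 5)*(a + 3)*(a + 4)^2*(a + 2)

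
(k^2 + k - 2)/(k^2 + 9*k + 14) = (k - 1)/(k + 7)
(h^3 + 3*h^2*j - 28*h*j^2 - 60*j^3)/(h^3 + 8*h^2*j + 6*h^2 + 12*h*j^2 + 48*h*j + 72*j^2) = (h - 5*j)/(h + 6)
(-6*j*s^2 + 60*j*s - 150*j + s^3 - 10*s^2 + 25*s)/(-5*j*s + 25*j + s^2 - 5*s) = (-6*j*s + 30*j + s^2 - 5*s)/(-5*j + s)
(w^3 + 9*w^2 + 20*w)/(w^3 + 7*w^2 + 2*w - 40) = w/(w - 2)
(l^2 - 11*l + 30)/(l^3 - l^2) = (l^2 - 11*l + 30)/(l^2*(l - 1))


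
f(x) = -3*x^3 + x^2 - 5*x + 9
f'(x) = -9*x^2 + 2*x - 5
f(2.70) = -56.26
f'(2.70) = -65.21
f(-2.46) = 72.01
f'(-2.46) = -64.38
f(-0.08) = 9.41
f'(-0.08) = -5.22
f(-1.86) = 41.06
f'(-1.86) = -39.86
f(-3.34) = 148.63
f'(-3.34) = -112.08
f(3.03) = -80.42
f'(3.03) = -81.57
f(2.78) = -61.63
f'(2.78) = -69.00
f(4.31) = -234.16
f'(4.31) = -163.56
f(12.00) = -5091.00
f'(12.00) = -1277.00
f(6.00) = -633.00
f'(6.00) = -317.00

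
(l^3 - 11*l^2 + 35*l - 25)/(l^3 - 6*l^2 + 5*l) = (l - 5)/l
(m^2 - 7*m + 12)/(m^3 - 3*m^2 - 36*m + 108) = (m - 4)/(m^2 - 36)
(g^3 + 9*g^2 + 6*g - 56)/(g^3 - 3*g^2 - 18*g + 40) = (g + 7)/(g - 5)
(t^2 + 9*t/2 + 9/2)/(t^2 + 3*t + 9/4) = 2*(t + 3)/(2*t + 3)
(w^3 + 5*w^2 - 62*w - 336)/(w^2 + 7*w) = w - 2 - 48/w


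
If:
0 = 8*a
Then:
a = 0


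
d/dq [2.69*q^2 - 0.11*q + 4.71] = 5.38*q - 0.11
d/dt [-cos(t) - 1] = sin(t)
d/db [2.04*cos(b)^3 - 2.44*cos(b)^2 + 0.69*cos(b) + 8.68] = (-6.12*cos(b)^2 + 4.88*cos(b) - 0.69)*sin(b)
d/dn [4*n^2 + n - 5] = 8*n + 1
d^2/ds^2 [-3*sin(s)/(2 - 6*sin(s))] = 3*(-3*sin(s)^2 - sin(s) + 6)/(2*(3*sin(s) - 1)^3)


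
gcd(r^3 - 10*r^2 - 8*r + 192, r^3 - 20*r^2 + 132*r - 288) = r^2 - 14*r + 48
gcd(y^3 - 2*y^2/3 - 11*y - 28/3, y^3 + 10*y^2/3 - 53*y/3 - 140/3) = y^2 - 5*y/3 - 28/3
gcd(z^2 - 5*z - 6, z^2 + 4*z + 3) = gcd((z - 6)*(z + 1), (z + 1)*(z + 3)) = z + 1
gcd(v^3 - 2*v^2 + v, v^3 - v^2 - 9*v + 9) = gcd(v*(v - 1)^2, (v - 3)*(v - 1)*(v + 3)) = v - 1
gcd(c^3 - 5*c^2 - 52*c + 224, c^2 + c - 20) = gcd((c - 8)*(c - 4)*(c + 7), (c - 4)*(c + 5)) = c - 4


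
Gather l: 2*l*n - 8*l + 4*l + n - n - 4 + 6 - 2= l*(2*n - 4)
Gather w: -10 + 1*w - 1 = w - 11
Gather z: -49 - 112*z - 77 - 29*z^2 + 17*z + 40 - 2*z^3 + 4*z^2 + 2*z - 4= -2*z^3 - 25*z^2 - 93*z - 90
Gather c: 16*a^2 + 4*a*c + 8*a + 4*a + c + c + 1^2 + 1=16*a^2 + 12*a + c*(4*a + 2) + 2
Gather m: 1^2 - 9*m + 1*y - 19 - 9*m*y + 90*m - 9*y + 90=m*(81 - 9*y) - 8*y + 72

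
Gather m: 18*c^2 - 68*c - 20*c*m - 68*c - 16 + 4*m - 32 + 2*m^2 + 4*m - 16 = 18*c^2 - 136*c + 2*m^2 + m*(8 - 20*c) - 64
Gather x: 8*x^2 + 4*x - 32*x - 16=8*x^2 - 28*x - 16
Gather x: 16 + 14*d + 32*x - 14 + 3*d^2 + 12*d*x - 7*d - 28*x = 3*d^2 + 7*d + x*(12*d + 4) + 2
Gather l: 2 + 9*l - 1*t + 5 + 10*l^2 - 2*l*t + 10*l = 10*l^2 + l*(19 - 2*t) - t + 7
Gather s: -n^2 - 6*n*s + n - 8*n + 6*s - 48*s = -n^2 - 7*n + s*(-6*n - 42)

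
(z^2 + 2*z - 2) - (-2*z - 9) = z^2 + 4*z + 7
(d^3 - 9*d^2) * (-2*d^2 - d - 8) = -2*d^5 + 17*d^4 + d^3 + 72*d^2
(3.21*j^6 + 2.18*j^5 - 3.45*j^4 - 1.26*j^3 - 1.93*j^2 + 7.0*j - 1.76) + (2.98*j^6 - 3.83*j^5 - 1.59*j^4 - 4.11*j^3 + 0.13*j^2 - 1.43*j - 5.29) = 6.19*j^6 - 1.65*j^5 - 5.04*j^4 - 5.37*j^3 - 1.8*j^2 + 5.57*j - 7.05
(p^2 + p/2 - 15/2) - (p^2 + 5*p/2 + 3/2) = -2*p - 9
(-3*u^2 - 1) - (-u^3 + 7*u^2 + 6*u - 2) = u^3 - 10*u^2 - 6*u + 1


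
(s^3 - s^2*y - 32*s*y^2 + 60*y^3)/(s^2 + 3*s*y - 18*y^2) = (-s^2 + 7*s*y - 10*y^2)/(-s + 3*y)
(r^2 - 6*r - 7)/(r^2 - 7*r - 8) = (r - 7)/(r - 8)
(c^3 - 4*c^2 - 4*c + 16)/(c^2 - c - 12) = (c^2 - 4)/(c + 3)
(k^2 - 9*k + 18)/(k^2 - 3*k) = (k - 6)/k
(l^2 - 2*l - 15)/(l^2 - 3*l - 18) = (l - 5)/(l - 6)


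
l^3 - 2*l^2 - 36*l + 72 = (l - 6)*(l - 2)*(l + 6)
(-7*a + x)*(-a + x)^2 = -7*a^3 + 15*a^2*x - 9*a*x^2 + x^3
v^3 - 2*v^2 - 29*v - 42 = (v - 7)*(v + 2)*(v + 3)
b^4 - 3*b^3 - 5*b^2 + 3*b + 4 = (b - 4)*(b - 1)*(b + 1)^2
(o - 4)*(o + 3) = o^2 - o - 12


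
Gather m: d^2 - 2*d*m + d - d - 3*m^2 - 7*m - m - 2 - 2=d^2 - 3*m^2 + m*(-2*d - 8) - 4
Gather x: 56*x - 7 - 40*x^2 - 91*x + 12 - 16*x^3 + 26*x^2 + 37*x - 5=-16*x^3 - 14*x^2 + 2*x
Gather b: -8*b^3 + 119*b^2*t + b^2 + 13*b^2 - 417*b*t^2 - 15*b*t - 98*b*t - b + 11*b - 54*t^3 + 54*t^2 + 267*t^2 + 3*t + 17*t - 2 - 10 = -8*b^3 + b^2*(119*t + 14) + b*(-417*t^2 - 113*t + 10) - 54*t^3 + 321*t^2 + 20*t - 12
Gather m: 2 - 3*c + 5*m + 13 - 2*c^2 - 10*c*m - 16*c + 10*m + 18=-2*c^2 - 19*c + m*(15 - 10*c) + 33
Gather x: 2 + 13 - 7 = 8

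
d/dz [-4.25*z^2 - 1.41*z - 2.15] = -8.5*z - 1.41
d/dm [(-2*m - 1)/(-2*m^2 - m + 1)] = (4*m^2 + 2*m - (2*m + 1)*(4*m + 1) - 2)/(2*m^2 + m - 1)^2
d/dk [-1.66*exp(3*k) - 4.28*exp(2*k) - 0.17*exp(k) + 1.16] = (-4.98*exp(2*k) - 8.56*exp(k) - 0.17)*exp(k)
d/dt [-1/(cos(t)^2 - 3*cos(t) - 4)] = (3 - 2*cos(t))*sin(t)/(sin(t)^2 + 3*cos(t) + 3)^2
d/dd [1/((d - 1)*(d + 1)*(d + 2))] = (-(d - 1)*(d + 1) - (d - 1)*(d + 2) - (d + 1)*(d + 2))/((d - 1)^2*(d + 1)^2*(d + 2)^2)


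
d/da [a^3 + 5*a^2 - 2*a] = 3*a^2 + 10*a - 2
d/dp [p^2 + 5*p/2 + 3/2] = 2*p + 5/2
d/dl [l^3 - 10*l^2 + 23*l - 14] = 3*l^2 - 20*l + 23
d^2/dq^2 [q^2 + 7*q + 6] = 2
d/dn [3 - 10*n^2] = -20*n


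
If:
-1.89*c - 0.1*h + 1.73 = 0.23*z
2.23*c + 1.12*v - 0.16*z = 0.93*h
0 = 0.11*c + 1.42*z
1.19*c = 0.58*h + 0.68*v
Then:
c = 0.83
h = 1.84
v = -0.12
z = -0.06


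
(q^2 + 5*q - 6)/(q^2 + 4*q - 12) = (q - 1)/(q - 2)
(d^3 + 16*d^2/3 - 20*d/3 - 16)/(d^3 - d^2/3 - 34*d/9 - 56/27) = 9*(d^2 + 4*d - 12)/(9*d^2 - 15*d - 14)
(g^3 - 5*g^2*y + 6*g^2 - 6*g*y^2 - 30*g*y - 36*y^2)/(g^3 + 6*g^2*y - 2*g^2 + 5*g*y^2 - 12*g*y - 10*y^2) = (g^2 - 6*g*y + 6*g - 36*y)/(g^2 + 5*g*y - 2*g - 10*y)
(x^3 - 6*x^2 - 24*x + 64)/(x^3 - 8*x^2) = 1 + 2/x - 8/x^2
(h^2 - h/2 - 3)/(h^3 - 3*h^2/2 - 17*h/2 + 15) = (2*h + 3)/(2*h^2 + h - 15)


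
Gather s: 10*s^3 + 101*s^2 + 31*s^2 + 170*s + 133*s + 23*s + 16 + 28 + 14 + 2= 10*s^3 + 132*s^2 + 326*s + 60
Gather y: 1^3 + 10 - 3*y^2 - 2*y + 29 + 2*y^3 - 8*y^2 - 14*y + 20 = 2*y^3 - 11*y^2 - 16*y + 60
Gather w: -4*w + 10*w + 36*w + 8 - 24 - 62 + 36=42*w - 42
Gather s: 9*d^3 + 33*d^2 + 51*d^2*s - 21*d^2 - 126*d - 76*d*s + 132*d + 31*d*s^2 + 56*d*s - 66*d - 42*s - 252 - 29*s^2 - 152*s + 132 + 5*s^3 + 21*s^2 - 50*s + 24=9*d^3 + 12*d^2 - 60*d + 5*s^3 + s^2*(31*d - 8) + s*(51*d^2 - 20*d - 244) - 96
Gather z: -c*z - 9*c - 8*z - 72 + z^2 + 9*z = -9*c + z^2 + z*(1 - c) - 72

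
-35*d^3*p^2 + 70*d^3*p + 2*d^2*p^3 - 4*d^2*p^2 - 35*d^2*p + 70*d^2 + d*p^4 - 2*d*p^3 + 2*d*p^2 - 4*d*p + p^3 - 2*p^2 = (-5*d + p)*(7*d + p)*(p - 2)*(d*p + 1)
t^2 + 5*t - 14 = (t - 2)*(t + 7)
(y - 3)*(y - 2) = y^2 - 5*y + 6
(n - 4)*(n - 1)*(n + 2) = n^3 - 3*n^2 - 6*n + 8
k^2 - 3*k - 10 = (k - 5)*(k + 2)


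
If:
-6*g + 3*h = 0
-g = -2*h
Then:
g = 0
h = 0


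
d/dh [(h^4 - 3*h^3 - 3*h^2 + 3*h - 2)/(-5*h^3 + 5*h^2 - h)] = (-5*h^6 + 10*h^5 - 33*h^4 + 36*h^3 - 42*h^2 + 20*h - 2)/(h^2*(25*h^4 - 50*h^3 + 35*h^2 - 10*h + 1))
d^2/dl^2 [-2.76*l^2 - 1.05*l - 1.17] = -5.52000000000000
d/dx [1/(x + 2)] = -1/(x + 2)^2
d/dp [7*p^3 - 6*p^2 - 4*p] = 21*p^2 - 12*p - 4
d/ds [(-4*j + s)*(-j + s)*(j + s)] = -j^2 - 8*j*s + 3*s^2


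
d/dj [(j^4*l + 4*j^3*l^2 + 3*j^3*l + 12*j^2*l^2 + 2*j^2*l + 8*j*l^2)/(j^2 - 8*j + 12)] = l*(2*j^5 + 4*j^4*l - 21*j^4 - 64*j^3*l + 40*j^2*l + 92*j^2 + 288*j*l + 48*j + 96*l)/(j^4 - 16*j^3 + 88*j^2 - 192*j + 144)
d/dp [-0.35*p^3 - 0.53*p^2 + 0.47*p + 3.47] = -1.05*p^2 - 1.06*p + 0.47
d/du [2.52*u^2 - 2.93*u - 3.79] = 5.04*u - 2.93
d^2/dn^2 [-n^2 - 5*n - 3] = -2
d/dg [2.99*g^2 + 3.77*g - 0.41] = 5.98*g + 3.77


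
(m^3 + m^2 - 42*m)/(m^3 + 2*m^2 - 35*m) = (m - 6)/(m - 5)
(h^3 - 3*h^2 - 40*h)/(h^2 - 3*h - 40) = h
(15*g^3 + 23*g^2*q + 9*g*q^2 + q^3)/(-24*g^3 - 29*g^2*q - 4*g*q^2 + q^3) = (5*g + q)/(-8*g + q)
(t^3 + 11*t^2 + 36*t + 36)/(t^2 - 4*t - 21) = (t^2 + 8*t + 12)/(t - 7)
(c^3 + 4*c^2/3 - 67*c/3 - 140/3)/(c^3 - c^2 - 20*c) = (c + 7/3)/c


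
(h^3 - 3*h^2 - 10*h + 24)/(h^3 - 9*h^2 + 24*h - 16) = (h^2 + h - 6)/(h^2 - 5*h + 4)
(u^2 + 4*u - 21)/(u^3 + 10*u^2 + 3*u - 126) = 1/(u + 6)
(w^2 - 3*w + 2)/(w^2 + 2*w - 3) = (w - 2)/(w + 3)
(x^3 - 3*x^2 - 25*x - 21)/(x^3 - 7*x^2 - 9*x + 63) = (x + 1)/(x - 3)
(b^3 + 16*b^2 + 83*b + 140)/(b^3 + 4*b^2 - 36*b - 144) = (b^2 + 12*b + 35)/(b^2 - 36)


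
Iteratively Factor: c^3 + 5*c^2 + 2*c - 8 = (c + 2)*(c^2 + 3*c - 4) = (c - 1)*(c + 2)*(c + 4)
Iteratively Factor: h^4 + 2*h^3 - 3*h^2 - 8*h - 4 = (h + 1)*(h^3 + h^2 - 4*h - 4) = (h + 1)*(h + 2)*(h^2 - h - 2) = (h - 2)*(h + 1)*(h + 2)*(h + 1)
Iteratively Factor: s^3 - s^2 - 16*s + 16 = (s + 4)*(s^2 - 5*s + 4) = (s - 1)*(s + 4)*(s - 4)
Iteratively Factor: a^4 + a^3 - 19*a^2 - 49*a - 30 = (a + 3)*(a^3 - 2*a^2 - 13*a - 10) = (a + 2)*(a + 3)*(a^2 - 4*a - 5) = (a - 5)*(a + 2)*(a + 3)*(a + 1)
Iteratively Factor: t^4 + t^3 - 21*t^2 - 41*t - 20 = (t + 1)*(t^3 - 21*t - 20) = (t + 1)*(t + 4)*(t^2 - 4*t - 5) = (t + 1)^2*(t + 4)*(t - 5)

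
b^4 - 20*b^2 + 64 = (b - 4)*(b - 2)*(b + 2)*(b + 4)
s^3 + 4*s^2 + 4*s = s*(s + 2)^2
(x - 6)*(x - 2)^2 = x^3 - 10*x^2 + 28*x - 24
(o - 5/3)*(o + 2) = o^2 + o/3 - 10/3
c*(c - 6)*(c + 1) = c^3 - 5*c^2 - 6*c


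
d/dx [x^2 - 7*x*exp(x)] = -7*x*exp(x) + 2*x - 7*exp(x)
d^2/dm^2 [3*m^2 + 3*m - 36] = 6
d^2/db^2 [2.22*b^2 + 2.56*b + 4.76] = 4.44000000000000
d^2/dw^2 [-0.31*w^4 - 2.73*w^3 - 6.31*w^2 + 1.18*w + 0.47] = -3.72*w^2 - 16.38*w - 12.62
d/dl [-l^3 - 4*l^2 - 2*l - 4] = -3*l^2 - 8*l - 2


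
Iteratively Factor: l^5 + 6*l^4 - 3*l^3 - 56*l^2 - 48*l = (l + 4)*(l^4 + 2*l^3 - 11*l^2 - 12*l) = (l + 4)^2*(l^3 - 2*l^2 - 3*l) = (l + 1)*(l + 4)^2*(l^2 - 3*l) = (l - 3)*(l + 1)*(l + 4)^2*(l)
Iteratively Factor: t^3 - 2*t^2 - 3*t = (t)*(t^2 - 2*t - 3) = t*(t + 1)*(t - 3)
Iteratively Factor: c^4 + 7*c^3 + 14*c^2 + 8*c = (c + 2)*(c^3 + 5*c^2 + 4*c) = c*(c + 2)*(c^2 + 5*c + 4) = c*(c + 2)*(c + 4)*(c + 1)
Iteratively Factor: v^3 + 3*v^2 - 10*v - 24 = (v + 4)*(v^2 - v - 6) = (v + 2)*(v + 4)*(v - 3)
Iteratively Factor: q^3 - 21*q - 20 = (q + 1)*(q^2 - q - 20) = (q + 1)*(q + 4)*(q - 5)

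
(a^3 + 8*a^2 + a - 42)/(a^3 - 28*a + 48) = (a^2 + 10*a + 21)/(a^2 + 2*a - 24)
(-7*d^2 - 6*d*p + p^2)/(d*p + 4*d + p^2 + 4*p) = (-7*d + p)/(p + 4)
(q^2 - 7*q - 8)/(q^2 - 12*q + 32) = (q + 1)/(q - 4)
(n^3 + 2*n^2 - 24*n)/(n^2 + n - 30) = n*(n - 4)/(n - 5)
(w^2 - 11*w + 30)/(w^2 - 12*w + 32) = (w^2 - 11*w + 30)/(w^2 - 12*w + 32)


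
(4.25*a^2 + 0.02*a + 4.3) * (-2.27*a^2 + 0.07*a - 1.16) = -9.6475*a^4 + 0.2521*a^3 - 14.6896*a^2 + 0.2778*a - 4.988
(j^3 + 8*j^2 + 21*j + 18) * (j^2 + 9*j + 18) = j^5 + 17*j^4 + 111*j^3 + 351*j^2 + 540*j + 324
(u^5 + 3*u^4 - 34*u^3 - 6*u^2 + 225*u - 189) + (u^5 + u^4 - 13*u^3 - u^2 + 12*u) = 2*u^5 + 4*u^4 - 47*u^3 - 7*u^2 + 237*u - 189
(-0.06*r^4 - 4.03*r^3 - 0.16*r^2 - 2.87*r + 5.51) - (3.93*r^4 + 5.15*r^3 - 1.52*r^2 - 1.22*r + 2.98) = -3.99*r^4 - 9.18*r^3 + 1.36*r^2 - 1.65*r + 2.53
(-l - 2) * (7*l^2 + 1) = -7*l^3 - 14*l^2 - l - 2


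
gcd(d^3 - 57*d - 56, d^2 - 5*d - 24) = d - 8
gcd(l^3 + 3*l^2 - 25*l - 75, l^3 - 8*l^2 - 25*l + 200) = l^2 - 25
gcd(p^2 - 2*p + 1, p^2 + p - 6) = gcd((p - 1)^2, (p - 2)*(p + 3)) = 1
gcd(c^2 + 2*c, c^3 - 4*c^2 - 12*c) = c^2 + 2*c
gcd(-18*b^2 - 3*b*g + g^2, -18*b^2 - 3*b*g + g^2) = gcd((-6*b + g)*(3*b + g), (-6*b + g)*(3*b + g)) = 18*b^2 + 3*b*g - g^2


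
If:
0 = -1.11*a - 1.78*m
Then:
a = -1.6036036036036*m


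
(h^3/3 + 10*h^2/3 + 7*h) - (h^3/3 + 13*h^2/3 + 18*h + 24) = -h^2 - 11*h - 24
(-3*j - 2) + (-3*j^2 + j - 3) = -3*j^2 - 2*j - 5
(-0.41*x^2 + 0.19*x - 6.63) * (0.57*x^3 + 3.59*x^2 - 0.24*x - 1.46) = -0.2337*x^5 - 1.3636*x^4 - 2.9986*x^3 - 23.2487*x^2 + 1.3138*x + 9.6798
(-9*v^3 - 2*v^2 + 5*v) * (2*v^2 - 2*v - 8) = -18*v^5 + 14*v^4 + 86*v^3 + 6*v^2 - 40*v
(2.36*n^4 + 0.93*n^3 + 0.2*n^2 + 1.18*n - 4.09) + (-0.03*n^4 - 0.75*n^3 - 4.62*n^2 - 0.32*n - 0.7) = 2.33*n^4 + 0.18*n^3 - 4.42*n^2 + 0.86*n - 4.79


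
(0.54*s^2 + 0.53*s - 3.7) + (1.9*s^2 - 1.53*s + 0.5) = 2.44*s^2 - 1.0*s - 3.2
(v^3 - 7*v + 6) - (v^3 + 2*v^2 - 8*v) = -2*v^2 + v + 6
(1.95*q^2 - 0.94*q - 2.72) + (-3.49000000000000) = 1.95*q^2 - 0.94*q - 6.21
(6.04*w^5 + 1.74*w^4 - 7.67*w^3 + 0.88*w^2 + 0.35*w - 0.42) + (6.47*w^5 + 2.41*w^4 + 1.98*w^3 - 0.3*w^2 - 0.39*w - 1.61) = 12.51*w^5 + 4.15*w^4 - 5.69*w^3 + 0.58*w^2 - 0.04*w - 2.03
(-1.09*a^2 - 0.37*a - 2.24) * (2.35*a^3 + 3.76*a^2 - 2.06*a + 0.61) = -2.5615*a^5 - 4.9679*a^4 - 4.4098*a^3 - 8.3251*a^2 + 4.3887*a - 1.3664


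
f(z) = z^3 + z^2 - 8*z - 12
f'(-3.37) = 19.33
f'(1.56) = 2.42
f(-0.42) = -8.54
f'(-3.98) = 31.56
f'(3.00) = 25.00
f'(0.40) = -6.72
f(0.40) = -14.98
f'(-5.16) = 61.56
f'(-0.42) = -8.31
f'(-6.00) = 88.00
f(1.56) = -18.25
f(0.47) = -15.44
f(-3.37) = -11.96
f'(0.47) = -6.40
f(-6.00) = -144.00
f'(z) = 3*z^2 + 2*z - 8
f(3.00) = 0.00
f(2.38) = -11.89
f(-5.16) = -81.48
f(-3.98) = -27.36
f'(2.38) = 13.75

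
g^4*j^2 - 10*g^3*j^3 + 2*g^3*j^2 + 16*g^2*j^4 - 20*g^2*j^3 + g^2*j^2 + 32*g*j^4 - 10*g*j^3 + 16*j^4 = (g - 8*j)*(g - 2*j)*(g*j + j)^2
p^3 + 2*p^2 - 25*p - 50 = (p - 5)*(p + 2)*(p + 5)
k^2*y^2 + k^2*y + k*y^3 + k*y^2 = y*(k + y)*(k*y + k)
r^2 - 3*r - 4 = (r - 4)*(r + 1)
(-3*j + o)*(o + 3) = -3*j*o - 9*j + o^2 + 3*o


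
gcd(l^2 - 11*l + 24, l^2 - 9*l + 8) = l - 8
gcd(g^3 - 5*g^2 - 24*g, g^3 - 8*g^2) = g^2 - 8*g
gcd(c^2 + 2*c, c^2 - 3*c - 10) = c + 2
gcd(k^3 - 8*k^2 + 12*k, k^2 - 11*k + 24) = 1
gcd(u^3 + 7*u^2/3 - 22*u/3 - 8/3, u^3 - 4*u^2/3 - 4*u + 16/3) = u - 2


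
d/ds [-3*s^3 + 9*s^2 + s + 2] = -9*s^2 + 18*s + 1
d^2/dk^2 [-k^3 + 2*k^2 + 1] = 4 - 6*k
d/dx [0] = 0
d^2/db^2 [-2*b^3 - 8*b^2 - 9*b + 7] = -12*b - 16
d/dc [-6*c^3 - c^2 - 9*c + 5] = -18*c^2 - 2*c - 9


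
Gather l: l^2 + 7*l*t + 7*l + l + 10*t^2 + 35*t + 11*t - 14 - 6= l^2 + l*(7*t + 8) + 10*t^2 + 46*t - 20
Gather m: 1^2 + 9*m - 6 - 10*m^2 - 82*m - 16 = -10*m^2 - 73*m - 21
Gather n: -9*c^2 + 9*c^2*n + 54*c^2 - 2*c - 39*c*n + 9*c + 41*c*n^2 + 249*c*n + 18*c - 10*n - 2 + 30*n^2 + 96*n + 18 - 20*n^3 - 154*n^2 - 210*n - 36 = 45*c^2 + 25*c - 20*n^3 + n^2*(41*c - 124) + n*(9*c^2 + 210*c - 124) - 20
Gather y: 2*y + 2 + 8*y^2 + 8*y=8*y^2 + 10*y + 2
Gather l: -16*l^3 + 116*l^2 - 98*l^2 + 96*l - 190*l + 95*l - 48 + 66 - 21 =-16*l^3 + 18*l^2 + l - 3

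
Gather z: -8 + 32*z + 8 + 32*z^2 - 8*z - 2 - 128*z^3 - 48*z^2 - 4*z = -128*z^3 - 16*z^2 + 20*z - 2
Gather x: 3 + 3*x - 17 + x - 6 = 4*x - 20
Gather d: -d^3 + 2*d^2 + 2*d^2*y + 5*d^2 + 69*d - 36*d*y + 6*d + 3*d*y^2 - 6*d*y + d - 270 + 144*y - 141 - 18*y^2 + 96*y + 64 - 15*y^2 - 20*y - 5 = -d^3 + d^2*(2*y + 7) + d*(3*y^2 - 42*y + 76) - 33*y^2 + 220*y - 352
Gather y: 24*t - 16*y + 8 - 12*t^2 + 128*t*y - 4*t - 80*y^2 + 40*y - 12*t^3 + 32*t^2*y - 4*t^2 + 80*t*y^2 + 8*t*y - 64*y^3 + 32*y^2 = -12*t^3 - 16*t^2 + 20*t - 64*y^3 + y^2*(80*t - 48) + y*(32*t^2 + 136*t + 24) + 8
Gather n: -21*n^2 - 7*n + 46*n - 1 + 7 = -21*n^2 + 39*n + 6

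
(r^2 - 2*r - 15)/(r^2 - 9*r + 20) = (r + 3)/(r - 4)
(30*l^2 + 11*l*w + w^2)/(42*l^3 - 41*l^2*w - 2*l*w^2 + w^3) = (5*l + w)/(7*l^2 - 8*l*w + w^2)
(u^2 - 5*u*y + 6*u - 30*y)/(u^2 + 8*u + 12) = (u - 5*y)/(u + 2)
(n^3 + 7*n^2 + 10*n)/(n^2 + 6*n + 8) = n*(n + 5)/(n + 4)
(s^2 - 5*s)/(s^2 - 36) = s*(s - 5)/(s^2 - 36)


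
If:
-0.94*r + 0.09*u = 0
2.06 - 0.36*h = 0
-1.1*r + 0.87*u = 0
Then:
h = 5.72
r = 0.00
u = 0.00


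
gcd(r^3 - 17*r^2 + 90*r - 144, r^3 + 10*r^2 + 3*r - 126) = r - 3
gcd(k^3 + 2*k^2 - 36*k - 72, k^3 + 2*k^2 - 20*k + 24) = k + 6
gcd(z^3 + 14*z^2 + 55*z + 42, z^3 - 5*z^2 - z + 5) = z + 1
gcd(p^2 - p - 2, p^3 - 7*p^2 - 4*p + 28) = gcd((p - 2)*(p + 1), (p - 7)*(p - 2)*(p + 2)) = p - 2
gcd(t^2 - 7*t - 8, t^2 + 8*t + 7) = t + 1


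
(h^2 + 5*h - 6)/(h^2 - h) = (h + 6)/h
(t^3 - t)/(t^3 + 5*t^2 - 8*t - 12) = t*(t - 1)/(t^2 + 4*t - 12)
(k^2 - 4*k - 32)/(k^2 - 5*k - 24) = (k + 4)/(k + 3)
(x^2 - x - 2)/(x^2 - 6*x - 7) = (x - 2)/(x - 7)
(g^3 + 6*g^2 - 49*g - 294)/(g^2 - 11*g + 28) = (g^2 + 13*g + 42)/(g - 4)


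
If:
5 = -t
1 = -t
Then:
No Solution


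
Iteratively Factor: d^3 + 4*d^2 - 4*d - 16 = (d + 4)*(d^2 - 4) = (d + 2)*(d + 4)*(d - 2)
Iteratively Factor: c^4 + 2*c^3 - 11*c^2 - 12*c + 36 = (c + 3)*(c^3 - c^2 - 8*c + 12) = (c + 3)^2*(c^2 - 4*c + 4) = (c - 2)*(c + 3)^2*(c - 2)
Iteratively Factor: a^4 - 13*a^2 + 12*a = (a - 1)*(a^3 + a^2 - 12*a) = a*(a - 1)*(a^2 + a - 12) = a*(a - 3)*(a - 1)*(a + 4)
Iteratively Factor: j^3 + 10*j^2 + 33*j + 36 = (j + 3)*(j^2 + 7*j + 12) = (j + 3)^2*(j + 4)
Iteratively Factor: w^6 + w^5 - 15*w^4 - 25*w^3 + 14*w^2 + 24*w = (w + 1)*(w^5 - 15*w^3 - 10*w^2 + 24*w) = (w - 4)*(w + 1)*(w^4 + 4*w^3 + w^2 - 6*w) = (w - 4)*(w + 1)*(w + 2)*(w^3 + 2*w^2 - 3*w) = w*(w - 4)*(w + 1)*(w + 2)*(w^2 + 2*w - 3) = w*(w - 4)*(w + 1)*(w + 2)*(w + 3)*(w - 1)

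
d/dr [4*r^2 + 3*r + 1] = 8*r + 3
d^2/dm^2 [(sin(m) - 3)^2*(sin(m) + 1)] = -9*sin(m)^3 + 20*sin(m)^2 + 3*sin(m) - 10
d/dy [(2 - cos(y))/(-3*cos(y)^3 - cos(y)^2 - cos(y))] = (cos(y) - 17*cos(2*y) + 3*cos(3*y) - 21)*sin(y)/(2*(3*cos(y)^2 + cos(y) + 1)^2*cos(y)^2)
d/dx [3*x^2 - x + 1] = 6*x - 1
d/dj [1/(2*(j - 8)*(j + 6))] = (1 - j)/(j^4 - 4*j^3 - 92*j^2 + 192*j + 2304)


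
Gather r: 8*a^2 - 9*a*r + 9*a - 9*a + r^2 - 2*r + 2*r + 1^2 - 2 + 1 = 8*a^2 - 9*a*r + r^2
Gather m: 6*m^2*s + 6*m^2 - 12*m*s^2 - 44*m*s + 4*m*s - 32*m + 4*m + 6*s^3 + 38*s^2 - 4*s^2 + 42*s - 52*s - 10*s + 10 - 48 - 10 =m^2*(6*s + 6) + m*(-12*s^2 - 40*s - 28) + 6*s^3 + 34*s^2 - 20*s - 48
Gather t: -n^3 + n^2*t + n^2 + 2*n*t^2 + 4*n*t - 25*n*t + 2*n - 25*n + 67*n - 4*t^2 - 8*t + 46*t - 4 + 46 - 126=-n^3 + n^2 + 44*n + t^2*(2*n - 4) + t*(n^2 - 21*n + 38) - 84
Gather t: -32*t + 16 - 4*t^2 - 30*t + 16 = -4*t^2 - 62*t + 32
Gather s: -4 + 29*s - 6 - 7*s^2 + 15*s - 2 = -7*s^2 + 44*s - 12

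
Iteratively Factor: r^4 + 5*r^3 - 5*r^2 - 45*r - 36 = (r + 4)*(r^3 + r^2 - 9*r - 9) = (r - 3)*(r + 4)*(r^2 + 4*r + 3) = (r - 3)*(r + 3)*(r + 4)*(r + 1)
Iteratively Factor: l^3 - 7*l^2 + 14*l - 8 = (l - 4)*(l^2 - 3*l + 2) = (l - 4)*(l - 2)*(l - 1)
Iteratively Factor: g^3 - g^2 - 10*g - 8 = (g - 4)*(g^2 + 3*g + 2) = (g - 4)*(g + 2)*(g + 1)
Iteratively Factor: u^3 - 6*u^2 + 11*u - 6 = (u - 1)*(u^2 - 5*u + 6) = (u - 2)*(u - 1)*(u - 3)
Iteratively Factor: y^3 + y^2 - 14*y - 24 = (y + 2)*(y^2 - y - 12) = (y - 4)*(y + 2)*(y + 3)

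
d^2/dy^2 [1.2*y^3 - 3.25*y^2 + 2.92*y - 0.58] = 7.2*y - 6.5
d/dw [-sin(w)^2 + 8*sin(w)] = 2*(4 - sin(w))*cos(w)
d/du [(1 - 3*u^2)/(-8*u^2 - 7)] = 58*u/(8*u^2 + 7)^2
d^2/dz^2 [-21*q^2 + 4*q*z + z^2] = 2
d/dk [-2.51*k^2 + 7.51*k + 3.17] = 7.51 - 5.02*k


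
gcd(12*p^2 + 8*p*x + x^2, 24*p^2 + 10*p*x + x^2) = 6*p + x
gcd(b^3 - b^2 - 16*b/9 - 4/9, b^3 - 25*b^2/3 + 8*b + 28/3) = b^2 - 4*b/3 - 4/3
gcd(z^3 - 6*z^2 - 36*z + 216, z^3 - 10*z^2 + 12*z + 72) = z^2 - 12*z + 36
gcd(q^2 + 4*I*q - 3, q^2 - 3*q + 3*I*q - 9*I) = q + 3*I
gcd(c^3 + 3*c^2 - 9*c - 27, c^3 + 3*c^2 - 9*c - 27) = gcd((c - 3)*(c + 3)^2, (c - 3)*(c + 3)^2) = c^3 + 3*c^2 - 9*c - 27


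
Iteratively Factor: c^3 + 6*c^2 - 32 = (c + 4)*(c^2 + 2*c - 8) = (c - 2)*(c + 4)*(c + 4)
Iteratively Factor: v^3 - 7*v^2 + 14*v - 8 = (v - 4)*(v^2 - 3*v + 2) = (v - 4)*(v - 1)*(v - 2)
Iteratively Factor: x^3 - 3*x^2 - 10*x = (x + 2)*(x^2 - 5*x) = x*(x + 2)*(x - 5)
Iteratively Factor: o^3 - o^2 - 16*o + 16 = (o - 4)*(o^2 + 3*o - 4) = (o - 4)*(o + 4)*(o - 1)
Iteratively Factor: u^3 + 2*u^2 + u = (u + 1)*(u^2 + u) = (u + 1)^2*(u)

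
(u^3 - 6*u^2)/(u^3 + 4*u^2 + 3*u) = u*(u - 6)/(u^2 + 4*u + 3)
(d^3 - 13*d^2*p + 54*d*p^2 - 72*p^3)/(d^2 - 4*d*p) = d - 9*p + 18*p^2/d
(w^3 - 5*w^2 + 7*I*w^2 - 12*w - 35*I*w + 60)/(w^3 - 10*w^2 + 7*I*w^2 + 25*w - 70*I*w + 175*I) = (w^2 + 7*I*w - 12)/(w^2 + w*(-5 + 7*I) - 35*I)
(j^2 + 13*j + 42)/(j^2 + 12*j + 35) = (j + 6)/(j + 5)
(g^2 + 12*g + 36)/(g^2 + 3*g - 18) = (g + 6)/(g - 3)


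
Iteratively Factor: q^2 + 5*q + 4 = (q + 1)*(q + 4)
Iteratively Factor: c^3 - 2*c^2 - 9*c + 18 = (c + 3)*(c^2 - 5*c + 6) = (c - 2)*(c + 3)*(c - 3)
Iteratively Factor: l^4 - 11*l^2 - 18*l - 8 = (l + 1)*(l^3 - l^2 - 10*l - 8) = (l - 4)*(l + 1)*(l^2 + 3*l + 2) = (l - 4)*(l + 1)*(l + 2)*(l + 1)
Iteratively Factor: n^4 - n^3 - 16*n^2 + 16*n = (n + 4)*(n^3 - 5*n^2 + 4*n) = n*(n + 4)*(n^2 - 5*n + 4) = n*(n - 1)*(n + 4)*(n - 4)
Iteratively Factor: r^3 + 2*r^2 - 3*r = (r + 3)*(r^2 - r) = (r - 1)*(r + 3)*(r)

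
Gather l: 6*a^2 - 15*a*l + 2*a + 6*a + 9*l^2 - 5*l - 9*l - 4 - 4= 6*a^2 + 8*a + 9*l^2 + l*(-15*a - 14) - 8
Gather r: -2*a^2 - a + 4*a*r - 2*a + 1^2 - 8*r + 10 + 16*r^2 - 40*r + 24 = -2*a^2 - 3*a + 16*r^2 + r*(4*a - 48) + 35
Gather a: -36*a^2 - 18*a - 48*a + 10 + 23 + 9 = -36*a^2 - 66*a + 42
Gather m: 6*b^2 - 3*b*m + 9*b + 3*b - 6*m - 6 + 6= 6*b^2 + 12*b + m*(-3*b - 6)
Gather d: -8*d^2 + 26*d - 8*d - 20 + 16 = -8*d^2 + 18*d - 4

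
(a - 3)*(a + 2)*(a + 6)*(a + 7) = a^4 + 12*a^3 + 23*a^2 - 120*a - 252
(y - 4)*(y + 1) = y^2 - 3*y - 4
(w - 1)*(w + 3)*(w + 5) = w^3 + 7*w^2 + 7*w - 15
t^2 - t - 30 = (t - 6)*(t + 5)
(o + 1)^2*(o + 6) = o^3 + 8*o^2 + 13*o + 6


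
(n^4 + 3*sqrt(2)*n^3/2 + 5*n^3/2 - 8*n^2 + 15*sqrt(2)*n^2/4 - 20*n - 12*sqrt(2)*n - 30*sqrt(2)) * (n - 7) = n^5 - 9*n^4/2 + 3*sqrt(2)*n^4/2 - 51*n^3/2 - 27*sqrt(2)*n^3/4 - 153*sqrt(2)*n^2/4 + 36*n^2 + 54*sqrt(2)*n + 140*n + 210*sqrt(2)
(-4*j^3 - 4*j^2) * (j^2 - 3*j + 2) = -4*j^5 + 8*j^4 + 4*j^3 - 8*j^2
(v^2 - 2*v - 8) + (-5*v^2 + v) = -4*v^2 - v - 8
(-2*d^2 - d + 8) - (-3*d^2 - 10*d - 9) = d^2 + 9*d + 17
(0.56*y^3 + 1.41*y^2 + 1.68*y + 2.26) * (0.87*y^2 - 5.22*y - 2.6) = 0.4872*y^5 - 1.6965*y^4 - 7.3546*y^3 - 10.4694*y^2 - 16.1652*y - 5.876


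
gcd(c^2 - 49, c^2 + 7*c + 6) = 1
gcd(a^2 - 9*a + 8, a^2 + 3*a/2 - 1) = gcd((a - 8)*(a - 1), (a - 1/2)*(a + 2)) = 1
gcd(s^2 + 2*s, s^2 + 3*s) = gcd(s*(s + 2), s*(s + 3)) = s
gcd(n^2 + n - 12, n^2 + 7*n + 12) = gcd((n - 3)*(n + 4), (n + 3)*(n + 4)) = n + 4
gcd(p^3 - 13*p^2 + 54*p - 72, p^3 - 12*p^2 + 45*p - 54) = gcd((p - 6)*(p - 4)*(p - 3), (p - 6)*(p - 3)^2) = p^2 - 9*p + 18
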